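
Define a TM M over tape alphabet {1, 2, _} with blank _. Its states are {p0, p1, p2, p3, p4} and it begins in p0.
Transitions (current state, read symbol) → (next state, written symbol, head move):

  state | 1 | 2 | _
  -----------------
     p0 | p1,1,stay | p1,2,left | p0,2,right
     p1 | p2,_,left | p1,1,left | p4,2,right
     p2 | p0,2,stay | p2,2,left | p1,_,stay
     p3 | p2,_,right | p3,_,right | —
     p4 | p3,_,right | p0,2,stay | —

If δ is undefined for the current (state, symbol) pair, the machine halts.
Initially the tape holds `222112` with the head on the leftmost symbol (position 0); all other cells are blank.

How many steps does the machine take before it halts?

21

state=p0 head=0 tape=__[2]22112_   (p0,2)→(p1,2,left)
state=p1 head=-1 tape=_[_]222112_   (p1,_)→(p4,2,right)
state=p4 head=0 tape=_2[2]22112_   (p4,2)→(p0,2,stay)
state=p0 head=0 tape=_2[2]22112_   (p0,2)→(p1,2,left)
state=p1 head=-1 tape=_[2]222112_   (p1,2)→(p1,1,left)
state=p1 head=-2 tape=[_]1222112_   (p1,_)→(p4,2,right)
state=p4 head=-1 tape=2[1]222112_   (p4,1)→(p3,_,right)
state=p3 head=0 tape=2_[2]22112_   (p3,2)→(p3,_,right)
state=p3 head=1 tape=2__[2]2112_   (p3,2)→(p3,_,right)
state=p3 head=2 tape=2___[2]112_   (p3,2)→(p3,_,right)
state=p3 head=3 tape=2____[1]12_   (p3,1)→(p2,_,right)
state=p2 head=4 tape=2_____[1]2_   (p2,1)→(p0,2,stay)
state=p0 head=4 tape=2_____[2]2_   (p0,2)→(p1,2,left)
state=p1 head=3 tape=2____[_]22_   (p1,_)→(p4,2,right)
state=p4 head=4 tape=2____2[2]2_   (p4,2)→(p0,2,stay)
state=p0 head=4 tape=2____2[2]2_   (p0,2)→(p1,2,left)
state=p1 head=3 tape=2____[2]22_   (p1,2)→(p1,1,left)
state=p1 head=2 tape=2___[_]122_   (p1,_)→(p4,2,right)
state=p4 head=3 tape=2___2[1]22_   (p4,1)→(p3,_,right)
state=p3 head=4 tape=2___2_[2]2_   (p3,2)→(p3,_,right)
state=p3 head=5 tape=2___2__[2]_   (p3,2)→(p3,_,right)
state=p3 head=6 tape=2___2___[_]
M halts after 21 transitions.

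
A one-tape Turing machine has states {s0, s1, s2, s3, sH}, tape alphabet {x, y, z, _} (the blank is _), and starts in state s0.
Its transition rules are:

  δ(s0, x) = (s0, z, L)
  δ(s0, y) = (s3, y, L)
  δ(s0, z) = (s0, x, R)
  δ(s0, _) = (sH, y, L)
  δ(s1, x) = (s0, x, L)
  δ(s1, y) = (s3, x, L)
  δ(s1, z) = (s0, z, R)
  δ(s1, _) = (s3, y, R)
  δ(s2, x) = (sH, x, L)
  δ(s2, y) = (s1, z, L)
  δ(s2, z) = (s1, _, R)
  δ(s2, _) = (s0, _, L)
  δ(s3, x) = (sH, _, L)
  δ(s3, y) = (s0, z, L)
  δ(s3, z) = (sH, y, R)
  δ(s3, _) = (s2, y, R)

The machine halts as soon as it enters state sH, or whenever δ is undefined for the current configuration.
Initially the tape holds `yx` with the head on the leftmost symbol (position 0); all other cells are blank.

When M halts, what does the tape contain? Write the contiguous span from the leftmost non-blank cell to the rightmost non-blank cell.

s0 | __[y]x   read y → write y, move L, go to s3
s3 | _[_]yx   read _ → write y, move R, go to s2
s2 | _y[y]x   read y → write z, move L, go to s1
s1 | _[y]zx   read y → write x, move L, go to s3
s3 | [_]xzx   read _ → write y, move R, go to s2
s2 | y[x]zx   read x → write x, move L, go to sH
sH | [y]xzx
The non-blank tape span at halt is yxzx.

yxzx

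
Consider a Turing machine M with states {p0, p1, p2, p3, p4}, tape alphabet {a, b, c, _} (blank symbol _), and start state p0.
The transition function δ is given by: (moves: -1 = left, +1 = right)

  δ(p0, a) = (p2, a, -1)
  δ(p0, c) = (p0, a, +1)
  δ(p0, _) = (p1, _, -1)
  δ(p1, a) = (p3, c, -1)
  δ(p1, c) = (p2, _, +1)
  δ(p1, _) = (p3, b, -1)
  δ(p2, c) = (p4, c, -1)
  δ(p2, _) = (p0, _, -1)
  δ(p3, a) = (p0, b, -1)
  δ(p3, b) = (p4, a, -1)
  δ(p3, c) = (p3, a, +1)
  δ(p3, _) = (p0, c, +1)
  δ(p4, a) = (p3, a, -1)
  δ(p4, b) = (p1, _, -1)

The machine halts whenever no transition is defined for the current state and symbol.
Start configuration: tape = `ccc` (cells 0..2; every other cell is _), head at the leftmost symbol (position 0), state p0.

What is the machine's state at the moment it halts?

p0 | ____[c]cc_   read c → write a, move +1, go to p0
p0 | ____a[c]c_   read c → write a, move +1, go to p0
p0 | ____aa[c]_   read c → write a, move +1, go to p0
p0 | ____aaa[_]   read _ → write _, move -1, go to p1
p1 | ____aa[a]_   read a → write c, move -1, go to p3
p3 | ____a[a]c_   read a → write b, move -1, go to p0
p0 | ____[a]bc_   read a → write a, move -1, go to p2
p2 | ___[_]abc_   read _ → write _, move -1, go to p0
p0 | __[_]_abc_   read _ → write _, move -1, go to p1
p1 | _[_]__abc_   read _ → write b, move -1, go to p3
p3 | [_]b__abc_   read _ → write c, move +1, go to p0
p0 | c[b]__abc_
No transition is defined for (p0, b); M halts in state p0.

p0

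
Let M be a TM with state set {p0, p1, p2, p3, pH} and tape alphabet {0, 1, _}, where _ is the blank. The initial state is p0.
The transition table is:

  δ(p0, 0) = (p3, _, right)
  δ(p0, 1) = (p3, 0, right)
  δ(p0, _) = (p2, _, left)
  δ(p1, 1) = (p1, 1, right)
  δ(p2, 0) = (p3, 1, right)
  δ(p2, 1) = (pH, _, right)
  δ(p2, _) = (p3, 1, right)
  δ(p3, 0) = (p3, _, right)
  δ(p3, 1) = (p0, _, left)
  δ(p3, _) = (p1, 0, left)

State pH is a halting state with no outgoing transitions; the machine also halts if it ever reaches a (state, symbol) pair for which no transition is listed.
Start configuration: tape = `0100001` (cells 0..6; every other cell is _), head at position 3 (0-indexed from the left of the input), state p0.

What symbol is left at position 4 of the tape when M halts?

1

state=p0 head=3 tape=010[0]001   (p0,0)→(p3,_,right)
state=p3 head=4 tape=010_[0]01   (p3,0)→(p3,_,right)
state=p3 head=5 tape=010__[0]1   (p3,0)→(p3,_,right)
state=p3 head=6 tape=010___[1]   (p3,1)→(p0,_,left)
state=p0 head=5 tape=010__[_]_   (p0,_)→(p2,_,left)
state=p2 head=4 tape=010_[_]__   (p2,_)→(p3,1,right)
state=p3 head=5 tape=010_1[_]_   (p3,_)→(p1,0,left)
state=p1 head=4 tape=010_[1]0_   (p1,1)→(p1,1,right)
state=p1 head=5 tape=010_1[0]_
Cell 4 holds 1 when M halts.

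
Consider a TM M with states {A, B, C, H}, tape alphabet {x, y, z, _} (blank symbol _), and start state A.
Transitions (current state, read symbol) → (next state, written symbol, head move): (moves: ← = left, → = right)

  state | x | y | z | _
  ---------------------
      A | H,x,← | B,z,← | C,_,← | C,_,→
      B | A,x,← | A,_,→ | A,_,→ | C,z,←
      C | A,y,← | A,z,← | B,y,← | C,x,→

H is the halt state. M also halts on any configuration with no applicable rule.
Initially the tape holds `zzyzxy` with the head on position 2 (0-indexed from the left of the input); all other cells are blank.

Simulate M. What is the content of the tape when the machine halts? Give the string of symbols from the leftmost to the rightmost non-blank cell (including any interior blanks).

zxxyxy

A | zz[y]zxy   read y → write z, move ←, go to B
B | z[z]zzxy   read z → write _, move →, go to A
A | z_[z]zxy   read z → write _, move ←, go to C
C | z[_]_zxy   read _ → write x, move →, go to C
C | zx[_]zxy   read _ → write x, move →, go to C
C | zxx[z]xy   read z → write y, move ←, go to B
B | zx[x]yxy   read x → write x, move ←, go to A
A | z[x]xyxy   read x → write x, move ←, go to H
H | [z]xxyxy
The non-blank tape span at halt is zxxyxy.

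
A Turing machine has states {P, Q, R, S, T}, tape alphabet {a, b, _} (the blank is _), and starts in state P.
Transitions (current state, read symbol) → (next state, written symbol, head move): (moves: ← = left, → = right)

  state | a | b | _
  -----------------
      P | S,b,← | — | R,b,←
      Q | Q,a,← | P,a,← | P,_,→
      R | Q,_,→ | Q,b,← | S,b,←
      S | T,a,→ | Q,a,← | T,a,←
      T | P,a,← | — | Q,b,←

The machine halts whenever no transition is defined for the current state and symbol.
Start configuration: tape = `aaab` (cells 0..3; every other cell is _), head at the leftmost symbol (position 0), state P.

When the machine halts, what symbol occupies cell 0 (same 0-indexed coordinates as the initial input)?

P | ___[a]aab   read a → write b, move ←, go to S
S | __[_]baab   read _ → write a, move ←, go to T
T | _[_]abaab   read _ → write b, move ←, go to Q
Q | [_]babaab   read _ → write _, move →, go to P
P | _[b]abaab
Cell 0 holds b when M halts.

b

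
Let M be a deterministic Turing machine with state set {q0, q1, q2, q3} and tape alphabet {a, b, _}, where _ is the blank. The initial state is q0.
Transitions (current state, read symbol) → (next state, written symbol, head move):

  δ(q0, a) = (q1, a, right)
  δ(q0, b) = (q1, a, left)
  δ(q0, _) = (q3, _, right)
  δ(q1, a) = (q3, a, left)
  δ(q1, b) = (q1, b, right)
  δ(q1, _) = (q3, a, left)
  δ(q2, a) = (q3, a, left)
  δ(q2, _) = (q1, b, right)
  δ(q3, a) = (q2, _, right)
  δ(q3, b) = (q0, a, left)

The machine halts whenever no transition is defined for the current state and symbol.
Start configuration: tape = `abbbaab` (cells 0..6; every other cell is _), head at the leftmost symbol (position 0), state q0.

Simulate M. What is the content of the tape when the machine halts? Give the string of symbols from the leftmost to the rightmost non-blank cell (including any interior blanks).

q0 | [a]bbbaab   read a → write a, move right, go to q1
q1 | a[b]bbaab   read b → write b, move right, go to q1
q1 | ab[b]baab   read b → write b, move right, go to q1
q1 | abb[b]aab   read b → write b, move right, go to q1
q1 | abbb[a]ab   read a → write a, move left, go to q3
q3 | abb[b]aab   read b → write a, move left, go to q0
q0 | ab[b]aaab   read b → write a, move left, go to q1
q1 | a[b]aaaab   read b → write b, move right, go to q1
q1 | ab[a]aaab   read a → write a, move left, go to q3
q3 | a[b]aaaab   read b → write a, move left, go to q0
q0 | [a]aaaaab   read a → write a, move right, go to q1
q1 | a[a]aaaab   read a → write a, move left, go to q3
q3 | [a]aaaaab   read a → write _, move right, go to q2
q2 | _[a]aaaab   read a → write a, move left, go to q3
q3 | [_]aaaaab
The non-blank tape span at halt is aaaaab.

aaaaab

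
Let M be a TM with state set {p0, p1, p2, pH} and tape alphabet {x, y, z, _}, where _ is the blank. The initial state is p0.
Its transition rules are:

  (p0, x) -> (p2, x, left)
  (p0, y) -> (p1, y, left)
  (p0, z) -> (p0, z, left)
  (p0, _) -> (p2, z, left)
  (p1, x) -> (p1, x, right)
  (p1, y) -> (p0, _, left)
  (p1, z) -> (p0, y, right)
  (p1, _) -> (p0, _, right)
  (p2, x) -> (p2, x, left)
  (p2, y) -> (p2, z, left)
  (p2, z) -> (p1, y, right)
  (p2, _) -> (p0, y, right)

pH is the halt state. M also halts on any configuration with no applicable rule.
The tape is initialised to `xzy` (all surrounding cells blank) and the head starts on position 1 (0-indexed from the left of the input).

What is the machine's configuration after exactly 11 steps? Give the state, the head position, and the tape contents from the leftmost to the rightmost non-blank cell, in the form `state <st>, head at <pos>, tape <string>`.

state p0, head at -2, tape yzxzy

state=p0 head=1 tape=___x[z]y   (p0,z)→(p0,z,left)
state=p0 head=0 tape=___[x]zy   (p0,x)→(p2,x,left)
state=p2 head=-1 tape=__[_]xzy   (p2,_)→(p0,y,right)
state=p0 head=0 tape=__y[x]zy   (p0,x)→(p2,x,left)
state=p2 head=-1 tape=__[y]xzy   (p2,y)→(p2,z,left)
state=p2 head=-2 tape=_[_]zxzy   (p2,_)→(p0,y,right)
state=p0 head=-1 tape=_y[z]xzy   (p0,z)→(p0,z,left)
state=p0 head=-2 tape=_[y]zxzy   (p0,y)→(p1,y,left)
state=p1 head=-3 tape=[_]yzxzy   (p1,_)→(p0,_,right)
state=p0 head=-2 tape=_[y]zxzy   (p0,y)→(p1,y,left)
state=p1 head=-3 tape=[_]yzxzy   (p1,_)→(p0,_,right)
state=p0 head=-2 tape=_[y]zxzy
After 11 steps: state p0, head at -2, tape yzxzy.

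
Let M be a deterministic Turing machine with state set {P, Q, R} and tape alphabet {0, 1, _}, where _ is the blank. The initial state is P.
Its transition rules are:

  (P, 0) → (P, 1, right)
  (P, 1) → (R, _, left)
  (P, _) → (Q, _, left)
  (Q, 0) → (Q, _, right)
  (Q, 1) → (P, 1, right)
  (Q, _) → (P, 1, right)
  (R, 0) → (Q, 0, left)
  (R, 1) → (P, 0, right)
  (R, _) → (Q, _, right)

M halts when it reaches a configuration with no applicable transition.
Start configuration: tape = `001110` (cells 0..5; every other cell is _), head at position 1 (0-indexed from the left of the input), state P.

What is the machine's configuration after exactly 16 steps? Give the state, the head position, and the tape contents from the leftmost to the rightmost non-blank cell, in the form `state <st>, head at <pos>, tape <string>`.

P | 0[0]1110   read 0 → write 1, move right, go to P
P | 01[1]110   read 1 → write _, move left, go to R
R | 0[1]_110   read 1 → write 0, move right, go to P
P | 00[_]110   read _ → write _, move left, go to Q
Q | 0[0]_110   read 0 → write _, move right, go to Q
Q | 0_[_]110   read _ → write 1, move right, go to P
P | 0_1[1]10   read 1 → write _, move left, go to R
R | 0_[1]_10   read 1 → write 0, move right, go to P
P | 0_0[_]10   read _ → write _, move left, go to Q
Q | 0_[0]_10   read 0 → write _, move right, go to Q
Q | 0__[_]10   read _ → write 1, move right, go to P
P | 0__1[1]0   read 1 → write _, move left, go to R
R | 0__[1]_0   read 1 → write 0, move right, go to P
P | 0__0[_]0   read _ → write _, move left, go to Q
Q | 0__[0]_0   read 0 → write _, move right, go to Q
Q | 0___[_]0   read _ → write 1, move right, go to P
P | 0___1[0]
After 16 steps: state P, head at 5, tape 0___10.

state P, head at 5, tape 0___10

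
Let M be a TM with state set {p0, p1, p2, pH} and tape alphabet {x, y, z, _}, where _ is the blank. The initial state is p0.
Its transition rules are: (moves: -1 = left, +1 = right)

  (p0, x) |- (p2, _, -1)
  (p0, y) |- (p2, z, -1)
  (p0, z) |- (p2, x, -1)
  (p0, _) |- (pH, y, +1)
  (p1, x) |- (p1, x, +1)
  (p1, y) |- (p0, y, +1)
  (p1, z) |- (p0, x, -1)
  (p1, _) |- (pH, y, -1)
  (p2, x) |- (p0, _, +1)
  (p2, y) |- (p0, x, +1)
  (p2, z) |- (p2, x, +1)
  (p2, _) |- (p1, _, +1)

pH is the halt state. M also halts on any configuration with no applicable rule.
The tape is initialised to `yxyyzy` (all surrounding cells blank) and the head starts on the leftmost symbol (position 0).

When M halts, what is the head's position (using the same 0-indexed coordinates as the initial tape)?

p0 | _[y]xyyzy   read y → write z, move -1, go to p2
p2 | [_]zxyyzy   read _ → write _, move +1, go to p1
p1 | _[z]xyyzy   read z → write x, move -1, go to p0
p0 | [_]xxyyzy   read _ → write y, move +1, go to pH
pH | y[x]xyyzy
At halt the head is at cell 0.

0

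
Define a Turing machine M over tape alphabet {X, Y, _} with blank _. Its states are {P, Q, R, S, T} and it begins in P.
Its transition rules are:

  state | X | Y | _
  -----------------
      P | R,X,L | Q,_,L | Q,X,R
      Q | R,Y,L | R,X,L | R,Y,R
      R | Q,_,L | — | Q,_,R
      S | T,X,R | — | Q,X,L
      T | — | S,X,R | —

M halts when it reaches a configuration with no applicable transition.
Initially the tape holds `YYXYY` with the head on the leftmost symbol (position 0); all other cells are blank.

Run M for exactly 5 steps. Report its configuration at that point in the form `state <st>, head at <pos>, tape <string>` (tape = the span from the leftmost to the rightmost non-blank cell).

state=P head=0 tape=_[Y]YXYY   (P,Y)→(Q,_,L)
state=Q head=-1 tape=[_]_YXYY   (Q,_)→(R,Y,R)
state=R head=0 tape=Y[_]YXYY   (R,_)→(Q,_,R)
state=Q head=1 tape=Y_[Y]XYY   (Q,Y)→(R,X,L)
state=R head=0 tape=Y[_]XXYY   (R,_)→(Q,_,R)
state=Q head=1 tape=Y_[X]XYY
After 5 steps: state Q, head at 1, tape Y_XXYY.

state Q, head at 1, tape Y_XXYY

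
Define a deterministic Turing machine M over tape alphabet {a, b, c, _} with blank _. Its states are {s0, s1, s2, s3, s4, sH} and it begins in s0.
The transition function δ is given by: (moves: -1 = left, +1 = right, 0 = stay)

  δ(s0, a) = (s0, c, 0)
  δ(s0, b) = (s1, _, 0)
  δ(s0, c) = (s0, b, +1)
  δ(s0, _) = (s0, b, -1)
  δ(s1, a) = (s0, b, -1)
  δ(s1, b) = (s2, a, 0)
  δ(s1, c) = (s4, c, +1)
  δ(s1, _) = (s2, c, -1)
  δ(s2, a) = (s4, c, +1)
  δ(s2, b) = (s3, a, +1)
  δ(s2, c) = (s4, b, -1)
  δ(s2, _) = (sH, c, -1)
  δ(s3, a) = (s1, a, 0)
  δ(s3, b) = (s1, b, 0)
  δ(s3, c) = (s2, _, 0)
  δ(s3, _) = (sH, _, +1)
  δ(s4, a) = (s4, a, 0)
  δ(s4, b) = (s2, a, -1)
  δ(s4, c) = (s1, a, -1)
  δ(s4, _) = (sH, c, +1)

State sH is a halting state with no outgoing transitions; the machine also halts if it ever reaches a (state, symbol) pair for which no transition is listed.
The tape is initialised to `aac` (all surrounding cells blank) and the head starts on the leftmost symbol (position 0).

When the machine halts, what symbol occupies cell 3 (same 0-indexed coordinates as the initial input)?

s0 | [a]ac_   read a → write c, move 0, go to s0
s0 | [c]ac_   read c → write b, move +1, go to s0
s0 | b[a]c_   read a → write c, move 0, go to s0
s0 | b[c]c_   read c → write b, move +1, go to s0
s0 | bb[c]_   read c → write b, move +1, go to s0
s0 | bbb[_]   read _ → write b, move -1, go to s0
s0 | bb[b]b   read b → write _, move 0, go to s1
s1 | bb[_]b   read _ → write c, move -1, go to s2
s2 | b[b]cb   read b → write a, move +1, go to s3
s3 | ba[c]b   read c → write _, move 0, go to s2
s2 | ba[_]b   read _ → write c, move -1, go to sH
sH | b[a]cb
Cell 3 holds b when M halts.

b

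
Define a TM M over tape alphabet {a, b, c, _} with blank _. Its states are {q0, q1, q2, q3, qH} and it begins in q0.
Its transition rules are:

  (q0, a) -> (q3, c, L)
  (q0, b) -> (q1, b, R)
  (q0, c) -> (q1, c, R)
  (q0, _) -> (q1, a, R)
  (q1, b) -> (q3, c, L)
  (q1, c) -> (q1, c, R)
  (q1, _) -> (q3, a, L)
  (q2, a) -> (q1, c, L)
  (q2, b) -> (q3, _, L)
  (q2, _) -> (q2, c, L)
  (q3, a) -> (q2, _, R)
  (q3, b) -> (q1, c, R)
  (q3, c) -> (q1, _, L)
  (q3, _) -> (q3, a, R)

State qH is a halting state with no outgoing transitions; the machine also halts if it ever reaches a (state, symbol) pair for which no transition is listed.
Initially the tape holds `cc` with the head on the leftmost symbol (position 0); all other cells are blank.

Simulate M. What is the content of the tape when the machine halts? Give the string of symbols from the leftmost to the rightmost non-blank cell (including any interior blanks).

q0 | ____[c]c_   read c → write c, move R, go to q1
q1 | ____c[c]_   read c → write c, move R, go to q1
q1 | ____cc[_]   read _ → write a, move L, go to q3
q3 | ____c[c]a   read c → write _, move L, go to q1
q1 | ____[c]_a   read c → write c, move R, go to q1
q1 | ____c[_]a   read _ → write a, move L, go to q3
q3 | ____[c]aa   read c → write _, move L, go to q1
q1 | ___[_]_aa   read _ → write a, move L, go to q3
q3 | __[_]a_aa   read _ → write a, move R, go to q3
q3 | __a[a]_aa   read a → write _, move R, go to q2
q2 | __a_[_]aa   read _ → write c, move L, go to q2
q2 | __a[_]caa   read _ → write c, move L, go to q2
q2 | __[a]ccaa   read a → write c, move L, go to q1
q1 | _[_]cccaa   read _ → write a, move L, go to q3
q3 | [_]acccaa   read _ → write a, move R, go to q3
q3 | a[a]cccaa   read a → write _, move R, go to q2
q2 | a_[c]ccaa
The non-blank tape span at halt is a_cccaa.

a_cccaa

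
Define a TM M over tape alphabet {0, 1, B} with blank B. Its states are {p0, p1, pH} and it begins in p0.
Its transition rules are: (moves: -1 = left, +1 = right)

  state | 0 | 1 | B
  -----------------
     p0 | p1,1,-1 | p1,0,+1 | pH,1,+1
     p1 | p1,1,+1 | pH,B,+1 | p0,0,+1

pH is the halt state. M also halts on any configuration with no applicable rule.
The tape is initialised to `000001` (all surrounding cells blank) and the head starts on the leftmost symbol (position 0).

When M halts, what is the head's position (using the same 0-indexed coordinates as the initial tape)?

state=p0 head=0 tape=B[0]00001B   (p0,0)→(p1,1,-1)
state=p1 head=-1 tape=[B]100001B   (p1,B)→(p0,0,+1)
state=p0 head=0 tape=0[1]00001B   (p0,1)→(p1,0,+1)
state=p1 head=1 tape=00[0]0001B   (p1,0)→(p1,1,+1)
state=p1 head=2 tape=001[0]001B   (p1,0)→(p1,1,+1)
state=p1 head=3 tape=0011[0]01B   (p1,0)→(p1,1,+1)
state=p1 head=4 tape=00111[0]1B   (p1,0)→(p1,1,+1)
state=p1 head=5 tape=001111[1]B   (p1,1)→(pH,B,+1)
state=pH head=6 tape=001111B[B]
At halt the head is at cell 6.

6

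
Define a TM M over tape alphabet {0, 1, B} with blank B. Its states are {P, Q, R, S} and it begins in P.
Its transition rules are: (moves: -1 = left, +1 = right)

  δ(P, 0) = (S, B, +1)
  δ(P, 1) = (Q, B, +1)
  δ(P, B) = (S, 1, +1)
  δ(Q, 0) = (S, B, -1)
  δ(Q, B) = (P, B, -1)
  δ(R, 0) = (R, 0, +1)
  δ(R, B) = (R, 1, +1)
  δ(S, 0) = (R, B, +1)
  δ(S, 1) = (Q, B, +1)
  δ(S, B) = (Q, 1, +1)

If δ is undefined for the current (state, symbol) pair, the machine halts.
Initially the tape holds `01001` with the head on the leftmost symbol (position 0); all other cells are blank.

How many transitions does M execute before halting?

state=P head=0 tape=[0]1001   (P,0)→(S,B,+1)
state=S head=1 tape=B[1]001   (S,1)→(Q,B,+1)
state=Q head=2 tape=BB[0]01   (Q,0)→(S,B,-1)
state=S head=1 tape=B[B]B01   (S,B)→(Q,1,+1)
state=Q head=2 tape=B1[B]01   (Q,B)→(P,B,-1)
state=P head=1 tape=B[1]B01   (P,1)→(Q,B,+1)
state=Q head=2 tape=BB[B]01   (Q,B)→(P,B,-1)
state=P head=1 tape=B[B]B01   (P,B)→(S,1,+1)
state=S head=2 tape=B1[B]01   (S,B)→(Q,1,+1)
state=Q head=3 tape=B11[0]1   (Q,0)→(S,B,-1)
state=S head=2 tape=B1[1]B1   (S,1)→(Q,B,+1)
state=Q head=3 tape=B1B[B]1   (Q,B)→(P,B,-1)
state=P head=2 tape=B1[B]B1   (P,B)→(S,1,+1)
state=S head=3 tape=B11[B]1   (S,B)→(Q,1,+1)
state=Q head=4 tape=B111[1]
M halts after 14 transitions.

14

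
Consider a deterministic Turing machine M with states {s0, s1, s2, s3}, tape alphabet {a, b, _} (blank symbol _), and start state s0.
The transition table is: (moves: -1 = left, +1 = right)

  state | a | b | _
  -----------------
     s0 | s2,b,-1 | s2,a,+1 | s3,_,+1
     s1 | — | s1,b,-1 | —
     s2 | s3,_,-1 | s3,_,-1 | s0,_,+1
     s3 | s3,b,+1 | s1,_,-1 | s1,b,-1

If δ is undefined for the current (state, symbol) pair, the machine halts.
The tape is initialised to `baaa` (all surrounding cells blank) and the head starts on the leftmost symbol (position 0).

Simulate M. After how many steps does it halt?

5

s0 | _[b]aaa   read b → write a, move +1, go to s2
s2 | _a[a]aa   read a → write _, move -1, go to s3
s3 | _[a]_aa   read a → write b, move +1, go to s3
s3 | _b[_]aa   read _ → write b, move -1, go to s1
s1 | _[b]baa   read b → write b, move -1, go to s1
s1 | [_]bbaa
M halts after 5 transitions.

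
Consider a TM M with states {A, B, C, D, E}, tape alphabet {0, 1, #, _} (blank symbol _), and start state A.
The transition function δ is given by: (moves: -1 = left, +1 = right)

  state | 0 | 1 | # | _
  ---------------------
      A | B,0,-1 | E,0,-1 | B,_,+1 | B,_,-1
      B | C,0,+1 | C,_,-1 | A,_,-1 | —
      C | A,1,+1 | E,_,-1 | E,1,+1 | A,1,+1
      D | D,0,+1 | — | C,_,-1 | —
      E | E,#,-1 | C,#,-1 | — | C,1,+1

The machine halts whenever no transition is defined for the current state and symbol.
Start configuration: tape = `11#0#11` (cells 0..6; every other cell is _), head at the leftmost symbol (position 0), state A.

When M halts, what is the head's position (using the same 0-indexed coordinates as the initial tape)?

state=A head=0 tape=___[1]1#0#11   (A,1)→(E,0,-1)
state=E head=-1 tape=__[_]01#0#11   (E,_)→(C,1,+1)
state=C head=0 tape=__1[0]1#0#11   (C,0)→(A,1,+1)
state=A head=1 tape=__11[1]#0#11   (A,1)→(E,0,-1)
state=E head=0 tape=__1[1]0#0#11   (E,1)→(C,#,-1)
state=C head=-1 tape=__[1]#0#0#11   (C,1)→(E,_,-1)
state=E head=-2 tape=_[_]_#0#0#11   (E,_)→(C,1,+1)
state=C head=-1 tape=_1[_]#0#0#11   (C,_)→(A,1,+1)
state=A head=0 tape=_11[#]0#0#11   (A,#)→(B,_,+1)
state=B head=1 tape=_11_[0]#0#11   (B,0)→(C,0,+1)
state=C head=2 tape=_11_0[#]0#11   (C,#)→(E,1,+1)
state=E head=3 tape=_11_01[0]#11   (E,0)→(E,#,-1)
state=E head=2 tape=_11_0[1]##11   (E,1)→(C,#,-1)
state=C head=1 tape=_11_[0]###11   (C,0)→(A,1,+1)
state=A head=2 tape=_11_1[#]##11   (A,#)→(B,_,+1)
state=B head=3 tape=_11_1_[#]#11   (B,#)→(A,_,-1)
state=A head=2 tape=_11_1[_]_#11   (A,_)→(B,_,-1)
state=B head=1 tape=_11_[1]__#11   (B,1)→(C,_,-1)
state=C head=0 tape=_11[_]___#11   (C,_)→(A,1,+1)
state=A head=1 tape=_111[_]__#11   (A,_)→(B,_,-1)
state=B head=0 tape=_11[1]___#11   (B,1)→(C,_,-1)
state=C head=-1 tape=_1[1]____#11   (C,1)→(E,_,-1)
state=E head=-2 tape=_[1]_____#11   (E,1)→(C,#,-1)
state=C head=-3 tape=[_]#_____#11   (C,_)→(A,1,+1)
state=A head=-2 tape=1[#]_____#11   (A,#)→(B,_,+1)
state=B head=-1 tape=1_[_]____#11
At halt the head is at cell -1.

-1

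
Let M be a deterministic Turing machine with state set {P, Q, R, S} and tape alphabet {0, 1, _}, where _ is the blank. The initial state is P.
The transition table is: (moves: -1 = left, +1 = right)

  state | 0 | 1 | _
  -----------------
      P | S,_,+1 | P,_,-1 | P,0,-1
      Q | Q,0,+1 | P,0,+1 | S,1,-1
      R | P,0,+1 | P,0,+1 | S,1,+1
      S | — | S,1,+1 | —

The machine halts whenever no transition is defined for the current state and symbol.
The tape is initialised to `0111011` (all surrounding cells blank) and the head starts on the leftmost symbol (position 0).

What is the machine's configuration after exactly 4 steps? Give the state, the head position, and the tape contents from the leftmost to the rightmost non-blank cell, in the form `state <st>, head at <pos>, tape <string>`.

P | [0]111011   read 0 → write _, move +1, go to S
S | _[1]11011   read 1 → write 1, move +1, go to S
S | _1[1]1011   read 1 → write 1, move +1, go to S
S | _11[1]011   read 1 → write 1, move +1, go to S
S | _111[0]11
After 4 steps: state S, head at 4, tape 111011.

state S, head at 4, tape 111011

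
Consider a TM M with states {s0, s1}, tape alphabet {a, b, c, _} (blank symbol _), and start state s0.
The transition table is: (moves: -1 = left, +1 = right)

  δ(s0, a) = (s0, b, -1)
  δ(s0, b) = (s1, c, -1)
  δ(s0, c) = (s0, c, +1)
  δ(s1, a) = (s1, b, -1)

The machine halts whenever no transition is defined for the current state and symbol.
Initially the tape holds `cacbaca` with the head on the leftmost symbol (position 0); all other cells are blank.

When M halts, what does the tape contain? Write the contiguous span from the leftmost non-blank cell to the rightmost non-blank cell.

state=s0 head=0 tape=[c]acbaca   (s0,c)→(s0,c,+1)
state=s0 head=1 tape=c[a]cbaca   (s0,a)→(s0,b,-1)
state=s0 head=0 tape=[c]bcbaca   (s0,c)→(s0,c,+1)
state=s0 head=1 tape=c[b]cbaca   (s0,b)→(s1,c,-1)
state=s1 head=0 tape=[c]ccbaca
The non-blank tape span at halt is cccbaca.

cccbaca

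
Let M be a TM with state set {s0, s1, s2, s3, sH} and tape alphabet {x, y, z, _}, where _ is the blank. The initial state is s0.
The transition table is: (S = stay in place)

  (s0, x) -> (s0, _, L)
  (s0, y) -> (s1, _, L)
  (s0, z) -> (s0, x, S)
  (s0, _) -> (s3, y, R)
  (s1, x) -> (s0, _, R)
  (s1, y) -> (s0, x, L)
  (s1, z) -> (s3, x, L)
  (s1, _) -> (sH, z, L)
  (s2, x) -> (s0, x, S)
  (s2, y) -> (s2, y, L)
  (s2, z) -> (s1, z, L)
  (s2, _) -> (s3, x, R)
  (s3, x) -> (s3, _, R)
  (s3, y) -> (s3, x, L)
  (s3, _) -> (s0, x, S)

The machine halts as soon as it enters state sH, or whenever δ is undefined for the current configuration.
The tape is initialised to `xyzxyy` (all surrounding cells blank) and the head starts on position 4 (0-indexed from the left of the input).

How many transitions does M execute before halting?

16

state=s0 head=4 tape=_xyzx[y]y   (s0,y)→(s1,_,L)
state=s1 head=3 tape=_xyz[x]_y   (s1,x)→(s0,_,R)
state=s0 head=4 tape=_xyz_[_]y   (s0,_)→(s3,y,R)
state=s3 head=5 tape=_xyz_y[y]   (s3,y)→(s3,x,L)
state=s3 head=4 tape=_xyz_[y]x   (s3,y)→(s3,x,L)
state=s3 head=3 tape=_xyz[_]xx   (s3,_)→(s0,x,S)
state=s0 head=3 tape=_xyz[x]xx   (s0,x)→(s0,_,L)
state=s0 head=2 tape=_xy[z]_xx   (s0,z)→(s0,x,S)
state=s0 head=2 tape=_xy[x]_xx   (s0,x)→(s0,_,L)
state=s0 head=1 tape=_x[y]__xx   (s0,y)→(s1,_,L)
state=s1 head=0 tape=_[x]___xx   (s1,x)→(s0,_,R)
state=s0 head=1 tape=__[_]__xx   (s0,_)→(s3,y,R)
state=s3 head=2 tape=__y[_]_xx   (s3,_)→(s0,x,S)
state=s0 head=2 tape=__y[x]_xx   (s0,x)→(s0,_,L)
state=s0 head=1 tape=__[y]__xx   (s0,y)→(s1,_,L)
state=s1 head=0 tape=_[_]___xx   (s1,_)→(sH,z,L)
state=sH head=-1 tape=[_]z___xx
M halts after 16 transitions.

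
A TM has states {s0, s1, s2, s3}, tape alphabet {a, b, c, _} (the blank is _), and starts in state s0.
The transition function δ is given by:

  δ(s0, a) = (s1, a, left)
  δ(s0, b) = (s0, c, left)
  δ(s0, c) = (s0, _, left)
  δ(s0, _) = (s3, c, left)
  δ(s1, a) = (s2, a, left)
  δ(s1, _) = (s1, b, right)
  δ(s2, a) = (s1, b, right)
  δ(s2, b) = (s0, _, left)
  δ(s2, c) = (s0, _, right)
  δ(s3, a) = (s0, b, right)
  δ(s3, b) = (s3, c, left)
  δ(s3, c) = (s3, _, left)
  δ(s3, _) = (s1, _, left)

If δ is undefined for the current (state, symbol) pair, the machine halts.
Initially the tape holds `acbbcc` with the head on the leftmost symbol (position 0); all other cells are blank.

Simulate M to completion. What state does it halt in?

s1

state=s0 head=0 tape=____[a]cbbcc   (s0,a)→(s1,a,left)
state=s1 head=-1 tape=___[_]acbbcc   (s1,_)→(s1,b,right)
state=s1 head=0 tape=___b[a]cbbcc   (s1,a)→(s2,a,left)
state=s2 head=-1 tape=___[b]acbbcc   (s2,b)→(s0,_,left)
state=s0 head=-2 tape=__[_]_acbbcc   (s0,_)→(s3,c,left)
state=s3 head=-3 tape=_[_]c_acbbcc   (s3,_)→(s1,_,left)
state=s1 head=-4 tape=[_]_c_acbbcc   (s1,_)→(s1,b,right)
state=s1 head=-3 tape=b[_]c_acbbcc   (s1,_)→(s1,b,right)
state=s1 head=-2 tape=bb[c]_acbbcc
No transition is defined for (s1, c); M halts in state s1.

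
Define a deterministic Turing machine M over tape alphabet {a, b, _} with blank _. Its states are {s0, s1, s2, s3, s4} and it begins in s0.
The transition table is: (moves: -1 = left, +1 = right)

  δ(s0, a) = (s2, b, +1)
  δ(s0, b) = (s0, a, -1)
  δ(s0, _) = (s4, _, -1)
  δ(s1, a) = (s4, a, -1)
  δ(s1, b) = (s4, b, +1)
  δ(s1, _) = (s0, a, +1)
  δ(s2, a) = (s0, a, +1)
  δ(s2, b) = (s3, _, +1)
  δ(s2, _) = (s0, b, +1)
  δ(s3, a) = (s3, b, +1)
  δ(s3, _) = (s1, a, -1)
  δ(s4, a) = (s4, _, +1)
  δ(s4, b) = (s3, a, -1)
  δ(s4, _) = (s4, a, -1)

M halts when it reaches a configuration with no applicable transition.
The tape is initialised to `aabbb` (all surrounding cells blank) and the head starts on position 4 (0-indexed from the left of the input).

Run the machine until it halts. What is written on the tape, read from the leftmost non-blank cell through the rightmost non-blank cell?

abbbbaaa

s0 | aabb[b]___   read b → write a, move -1, go to s0
s0 | aab[b]a___   read b → write a, move -1, go to s0
s0 | aa[b]aa___   read b → write a, move -1, go to s0
s0 | a[a]aaa___   read a → write b, move +1, go to s2
s2 | ab[a]aa___   read a → write a, move +1, go to s0
s0 | aba[a]a___   read a → write b, move +1, go to s2
s2 | abab[a]___   read a → write a, move +1, go to s0
s0 | ababa[_]__   read _ → write _, move -1, go to s4
s4 | abab[a]___   read a → write _, move +1, go to s4
s4 | abab_[_]__   read _ → write a, move -1, go to s4
s4 | abab[_]a__   read _ → write a, move -1, go to s4
s4 | aba[b]aa__   read b → write a, move -1, go to s3
s3 | ab[a]aaa__   read a → write b, move +1, go to s3
s3 | abb[a]aa__   read a → write b, move +1, go to s3
s3 | abbb[a]a__   read a → write b, move +1, go to s3
s3 | abbbb[a]__   read a → write b, move +1, go to s3
s3 | abbbbb[_]_   read _ → write a, move -1, go to s1
s1 | abbbb[b]a_   read b → write b, move +1, go to s4
s4 | abbbbb[a]_   read a → write _, move +1, go to s4
s4 | abbbbb_[_]   read _ → write a, move -1, go to s4
s4 | abbbbb[_]a   read _ → write a, move -1, go to s4
s4 | abbbb[b]aa   read b → write a, move -1, go to s3
s3 | abbb[b]aaa
The non-blank tape span at halt is abbbbaaa.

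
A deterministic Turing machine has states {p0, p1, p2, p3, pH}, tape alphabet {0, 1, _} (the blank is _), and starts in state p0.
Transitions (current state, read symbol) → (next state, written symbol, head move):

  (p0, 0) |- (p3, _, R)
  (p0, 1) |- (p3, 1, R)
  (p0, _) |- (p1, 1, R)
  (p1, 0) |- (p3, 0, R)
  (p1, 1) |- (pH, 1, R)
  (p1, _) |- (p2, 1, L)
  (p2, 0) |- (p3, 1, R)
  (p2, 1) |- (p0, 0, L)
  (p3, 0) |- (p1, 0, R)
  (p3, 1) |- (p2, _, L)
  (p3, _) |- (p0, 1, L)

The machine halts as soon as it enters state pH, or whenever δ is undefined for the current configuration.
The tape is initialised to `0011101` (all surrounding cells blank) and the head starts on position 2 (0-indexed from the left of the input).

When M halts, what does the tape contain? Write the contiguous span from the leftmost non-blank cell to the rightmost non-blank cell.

state=p0 head=2 tape=00[1]1101   (p0,1)→(p3,1,R)
state=p3 head=3 tape=001[1]101   (p3,1)→(p2,_,L)
state=p2 head=2 tape=00[1]_101   (p2,1)→(p0,0,L)
state=p0 head=1 tape=0[0]0_101   (p0,0)→(p3,_,R)
state=p3 head=2 tape=0_[0]_101   (p3,0)→(p1,0,R)
state=p1 head=3 tape=0_0[_]101   (p1,_)→(p2,1,L)
state=p2 head=2 tape=0_[0]1101   (p2,0)→(p3,1,R)
state=p3 head=3 tape=0_1[1]101   (p3,1)→(p2,_,L)
state=p2 head=2 tape=0_[1]_101   (p2,1)→(p0,0,L)
state=p0 head=1 tape=0[_]0_101   (p0,_)→(p1,1,R)
state=p1 head=2 tape=01[0]_101   (p1,0)→(p3,0,R)
state=p3 head=3 tape=010[_]101   (p3,_)→(p0,1,L)
state=p0 head=2 tape=01[0]1101   (p0,0)→(p3,_,R)
state=p3 head=3 tape=01_[1]101   (p3,1)→(p2,_,L)
state=p2 head=2 tape=01[_]_101
The non-blank tape span at halt is 01__101.

01__101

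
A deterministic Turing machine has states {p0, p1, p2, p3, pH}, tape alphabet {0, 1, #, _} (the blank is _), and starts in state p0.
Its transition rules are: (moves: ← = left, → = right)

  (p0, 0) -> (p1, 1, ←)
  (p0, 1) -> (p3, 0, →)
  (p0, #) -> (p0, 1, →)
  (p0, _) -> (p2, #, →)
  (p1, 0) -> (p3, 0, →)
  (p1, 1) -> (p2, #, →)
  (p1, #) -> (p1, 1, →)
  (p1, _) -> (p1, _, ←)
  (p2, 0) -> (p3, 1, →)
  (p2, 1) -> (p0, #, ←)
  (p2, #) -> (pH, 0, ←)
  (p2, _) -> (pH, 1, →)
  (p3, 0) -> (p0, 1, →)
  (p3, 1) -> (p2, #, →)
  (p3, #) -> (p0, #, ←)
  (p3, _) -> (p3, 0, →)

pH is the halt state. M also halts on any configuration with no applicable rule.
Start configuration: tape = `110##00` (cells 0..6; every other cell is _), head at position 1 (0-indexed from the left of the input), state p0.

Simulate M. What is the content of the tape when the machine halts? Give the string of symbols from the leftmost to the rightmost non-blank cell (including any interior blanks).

1011111#1

p0 | 1[1]0##00___   read 1 → write 0, move →, go to p3
p3 | 10[0]##00___   read 0 → write 1, move →, go to p0
p0 | 101[#]#00___   read # → write 1, move →, go to p0
p0 | 1011[#]00___   read # → write 1, move →, go to p0
p0 | 10111[0]0___   read 0 → write 1, move ←, go to p1
p1 | 1011[1]10___   read 1 → write #, move →, go to p2
p2 | 1011#[1]0___   read 1 → write #, move ←, go to p0
p0 | 1011[#]#0___   read # → write 1, move →, go to p0
p0 | 10111[#]0___   read # → write 1, move →, go to p0
p0 | 101111[0]___   read 0 → write 1, move ←, go to p1
p1 | 10111[1]1___   read 1 → write #, move →, go to p2
p2 | 10111#[1]___   read 1 → write #, move ←, go to p0
p0 | 10111[#]#___   read # → write 1, move →, go to p0
p0 | 101111[#]___   read # → write 1, move →, go to p0
p0 | 1011111[_]__   read _ → write #, move →, go to p2
p2 | 1011111#[_]_   read _ → write 1, move →, go to pH
pH | 1011111#1[_]
The non-blank tape span at halt is 1011111#1.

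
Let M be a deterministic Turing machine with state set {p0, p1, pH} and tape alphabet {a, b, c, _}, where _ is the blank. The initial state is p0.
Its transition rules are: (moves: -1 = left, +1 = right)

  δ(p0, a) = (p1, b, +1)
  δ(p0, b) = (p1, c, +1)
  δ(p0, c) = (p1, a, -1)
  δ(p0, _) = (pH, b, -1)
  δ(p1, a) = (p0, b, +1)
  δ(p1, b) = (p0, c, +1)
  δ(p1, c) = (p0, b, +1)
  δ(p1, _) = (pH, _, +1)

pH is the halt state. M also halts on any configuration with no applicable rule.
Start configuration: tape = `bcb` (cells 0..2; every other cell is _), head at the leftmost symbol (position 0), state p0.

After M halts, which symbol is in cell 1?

b

state=p0 head=0 tape=[b]cb__   (p0,b)→(p1,c,+1)
state=p1 head=1 tape=c[c]b__   (p1,c)→(p0,b,+1)
state=p0 head=2 tape=cb[b]__   (p0,b)→(p1,c,+1)
state=p1 head=3 tape=cbc[_]_   (p1,_)→(pH,_,+1)
state=pH head=4 tape=cbc_[_]
Cell 1 holds b when M halts.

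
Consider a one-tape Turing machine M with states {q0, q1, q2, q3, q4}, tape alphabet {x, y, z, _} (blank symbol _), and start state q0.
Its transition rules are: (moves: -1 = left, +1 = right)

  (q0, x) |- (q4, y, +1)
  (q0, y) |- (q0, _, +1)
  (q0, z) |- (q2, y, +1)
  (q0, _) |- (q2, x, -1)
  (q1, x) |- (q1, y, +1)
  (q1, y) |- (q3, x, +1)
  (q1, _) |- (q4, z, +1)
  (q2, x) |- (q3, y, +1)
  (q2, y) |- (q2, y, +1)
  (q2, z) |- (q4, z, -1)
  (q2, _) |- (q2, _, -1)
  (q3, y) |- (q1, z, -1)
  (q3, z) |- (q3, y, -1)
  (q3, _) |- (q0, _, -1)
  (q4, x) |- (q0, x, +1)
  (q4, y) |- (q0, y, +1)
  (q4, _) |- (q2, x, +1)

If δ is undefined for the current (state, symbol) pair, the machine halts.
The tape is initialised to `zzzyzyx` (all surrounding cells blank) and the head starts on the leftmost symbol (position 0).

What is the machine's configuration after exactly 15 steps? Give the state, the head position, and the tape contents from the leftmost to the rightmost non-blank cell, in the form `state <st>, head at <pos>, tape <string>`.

state q0, head at 7, tape yyyyyy

state=q0 head=0 tape=[z]zzyzyx_   (q0,z)→(q2,y,+1)
state=q2 head=1 tape=y[z]zyzyx_   (q2,z)→(q4,z,-1)
state=q4 head=0 tape=[y]zzyzyx_   (q4,y)→(q0,y,+1)
state=q0 head=1 tape=y[z]zyzyx_   (q0,z)→(q2,y,+1)
state=q2 head=2 tape=yy[z]yzyx_   (q2,z)→(q4,z,-1)
state=q4 head=1 tape=y[y]zyzyx_   (q4,y)→(q0,y,+1)
state=q0 head=2 tape=yy[z]yzyx_   (q0,z)→(q2,y,+1)
state=q2 head=3 tape=yyy[y]zyx_   (q2,y)→(q2,y,+1)
state=q2 head=4 tape=yyyy[z]yx_   (q2,z)→(q4,z,-1)
state=q4 head=3 tape=yyy[y]zyx_   (q4,y)→(q0,y,+1)
state=q0 head=4 tape=yyyy[z]yx_   (q0,z)→(q2,y,+1)
state=q2 head=5 tape=yyyyy[y]x_   (q2,y)→(q2,y,+1)
state=q2 head=6 tape=yyyyyy[x]_   (q2,x)→(q3,y,+1)
state=q3 head=7 tape=yyyyyyy[_]   (q3,_)→(q0,_,-1)
state=q0 head=6 tape=yyyyyy[y]_   (q0,y)→(q0,_,+1)
state=q0 head=7 tape=yyyyyy_[_]
After 15 steps: state q0, head at 7, tape yyyyyy.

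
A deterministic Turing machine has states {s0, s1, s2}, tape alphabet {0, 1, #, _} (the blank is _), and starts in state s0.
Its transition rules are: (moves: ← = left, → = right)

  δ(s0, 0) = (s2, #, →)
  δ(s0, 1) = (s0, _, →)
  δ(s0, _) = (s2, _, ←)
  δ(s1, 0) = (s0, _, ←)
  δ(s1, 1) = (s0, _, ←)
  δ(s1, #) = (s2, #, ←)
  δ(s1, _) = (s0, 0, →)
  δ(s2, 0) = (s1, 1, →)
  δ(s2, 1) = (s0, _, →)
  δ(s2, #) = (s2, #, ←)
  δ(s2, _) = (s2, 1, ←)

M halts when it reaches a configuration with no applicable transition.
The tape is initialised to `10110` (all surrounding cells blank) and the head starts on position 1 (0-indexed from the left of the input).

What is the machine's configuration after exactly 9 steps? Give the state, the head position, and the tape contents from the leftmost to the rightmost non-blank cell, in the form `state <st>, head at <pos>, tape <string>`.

state=s0 head=1 tape=1[0]110_   (s0,0)→(s2,#,→)
state=s2 head=2 tape=1#[1]10_   (s2,1)→(s0,_,→)
state=s0 head=3 tape=1#_[1]0_   (s0,1)→(s0,_,→)
state=s0 head=4 tape=1#__[0]_   (s0,0)→(s2,#,→)
state=s2 head=5 tape=1#__#[_]   (s2,_)→(s2,1,←)
state=s2 head=4 tape=1#__[#]1   (s2,#)→(s2,#,←)
state=s2 head=3 tape=1#_[_]#1   (s2,_)→(s2,1,←)
state=s2 head=2 tape=1#[_]1#1   (s2,_)→(s2,1,←)
state=s2 head=1 tape=1[#]11#1   (s2,#)→(s2,#,←)
state=s2 head=0 tape=[1]#11#1
After 9 steps: state s2, head at 0, tape 1#11#1.

state s2, head at 0, tape 1#11#1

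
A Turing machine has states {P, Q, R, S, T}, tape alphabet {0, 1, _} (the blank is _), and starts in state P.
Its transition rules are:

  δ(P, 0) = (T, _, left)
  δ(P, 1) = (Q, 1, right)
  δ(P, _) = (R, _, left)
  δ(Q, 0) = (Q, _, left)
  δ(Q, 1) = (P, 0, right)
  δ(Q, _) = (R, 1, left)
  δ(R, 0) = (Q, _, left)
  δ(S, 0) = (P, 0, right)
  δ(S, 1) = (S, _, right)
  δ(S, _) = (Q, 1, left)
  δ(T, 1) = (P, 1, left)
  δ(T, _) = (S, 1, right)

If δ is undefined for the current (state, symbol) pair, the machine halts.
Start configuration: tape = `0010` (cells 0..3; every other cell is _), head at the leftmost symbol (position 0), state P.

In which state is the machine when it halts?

R

state=P head=0 tape=___[0]010   (P,0)→(T,_,left)
state=T head=-1 tape=__[_]_010   (T,_)→(S,1,right)
state=S head=0 tape=__1[_]010   (S,_)→(Q,1,left)
state=Q head=-1 tape=__[1]1010   (Q,1)→(P,0,right)
state=P head=0 tape=__0[1]010   (P,1)→(Q,1,right)
state=Q head=1 tape=__01[0]10   (Q,0)→(Q,_,left)
state=Q head=0 tape=__0[1]_10   (Q,1)→(P,0,right)
state=P head=1 tape=__00[_]10   (P,_)→(R,_,left)
state=R head=0 tape=__0[0]_10   (R,0)→(Q,_,left)
state=Q head=-1 tape=__[0]__10   (Q,0)→(Q,_,left)
state=Q head=-2 tape=_[_]___10   (Q,_)→(R,1,left)
state=R head=-3 tape=[_]1___10
No transition is defined for (R, _); M halts in state R.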